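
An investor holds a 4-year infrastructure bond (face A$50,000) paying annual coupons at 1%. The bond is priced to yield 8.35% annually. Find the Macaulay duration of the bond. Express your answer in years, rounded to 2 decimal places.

3.93 years

Periodic yield y = 0.0835. Discount each cash flow and weight by its year:
  t   CF        PV=CF/(1+0.0835)^t    t·PV
  1       500.00       461.4675       461.4675
  2       500.00       425.9044       851.8089
  3       500.00       393.0821     1,179.2463
  4    50,500.00    36,641.7085   146,566.8340
  Σ                 37,922.1625   149,059.3567
Price P = Σ PV = 37,922.1625.
Macaulay duration = Σ(t·PV) / P = 149,059.3567 / 37,922.1625 = 3.93067 years.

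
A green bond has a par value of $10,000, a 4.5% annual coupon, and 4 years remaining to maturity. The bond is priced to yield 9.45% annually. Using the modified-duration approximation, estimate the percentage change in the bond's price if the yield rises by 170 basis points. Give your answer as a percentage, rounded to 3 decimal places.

-5.783%

Periodic yield y = 0.0945. Modified duration first:
  t   CF        PV=CF/(1+0.0945)^t    t·PV
  1       450.00       411.1466       411.1466
  2       450.00       375.6479       751.2958
  3       450.00       343.2142     1,029.6425
  4    10,450.00     7,282.0428    29,128.1712
  Σ                  8,412.0515    31,320.2562
P = 8,412.0515; D_Mac = 3.72326 yrs; D_mod = 3.72326/(1+0.0945) = 3.40179 yrs.
ΔP/P ≈ -D_mod · Δy = -3.40179 × (+0.017) = -0.057830 = -5.7830%.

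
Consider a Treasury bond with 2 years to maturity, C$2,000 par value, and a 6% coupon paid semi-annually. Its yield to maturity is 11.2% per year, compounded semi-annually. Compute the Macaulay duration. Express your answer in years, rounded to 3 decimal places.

1.910 years

Periodic yield y = 0.056. Discount each cash flow and weight by its period:
  t   CF        PV=CF/(1+0.056)^t    t·PV
  1        60.00        56.8182        56.8182
  2        60.00        53.8051       107.6102
  3        60.00        50.9518       152.8554
  4     2,060.00     1,656.5767     6,626.3068
  Σ                  1,818.1518     6,943.5905
Price P = Σ PV = 1,818.1518.
Macaulay duration = Σ(t·PV) / P = 6,943.5905 / 1,818.1518 = 3.81904 half-year periods.
In years: 3.81904 / 2 = 1.90952 years.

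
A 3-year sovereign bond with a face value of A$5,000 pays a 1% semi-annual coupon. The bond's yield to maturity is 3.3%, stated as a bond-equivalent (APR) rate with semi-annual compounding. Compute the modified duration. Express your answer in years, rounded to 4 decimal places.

2.9133 years

Periodic yield y = 0.0165. First find Macaulay duration:
  t   CF        PV=CF/(1+0.0165)^t    t·PV
  1        25.00        24.5942        24.5942
  2        25.00        24.1950        48.3900
  3        25.00        23.8022        71.4067
  4        25.00        23.4159        93.6635
  5        25.00        23.0358       115.1789
  6     5,025.00     4,555.0355    27,330.2131
  Σ                  4,674.0786    27,683.4465
P = 4,674.0786; Macaulay duration = 27,683.4465 / 4,674.0786 = 5.92276 half-year periods = 2.96138 years.
Modified duration = D_Mac / (1 + y) = 2.96138 / 1.0165 = 2.91331 years.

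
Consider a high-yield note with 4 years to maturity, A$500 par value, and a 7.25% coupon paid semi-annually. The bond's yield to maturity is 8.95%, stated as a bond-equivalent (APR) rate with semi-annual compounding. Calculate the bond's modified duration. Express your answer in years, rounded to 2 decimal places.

Periodic yield y = 0.04475. First find Macaulay duration:
  t   CF        PV=CF/(1+0.04475)^t    t·PV
  1       18.125        17.3486        17.3486
  2       18.125        16.6055        33.2111
  3       18.125        15.8943        47.6828
  4       18.125        15.2135        60.8539
  5       18.125        14.5618        72.8092
  6       18.125        13.9381        83.6286
  7       18.125        13.3411        93.3876
  8      518.125       365.0358     2,920.2867
  Σ                    471.9388     3,329.2087
P = 471.9388; Macaulay duration = 3,329.2087 / 471.9388 = 7.05432 half-year periods = 3.52716 years.
Modified duration = D_Mac / (1 + y) = 3.52716 / 1.04475 = 3.37608 years.

3.38 years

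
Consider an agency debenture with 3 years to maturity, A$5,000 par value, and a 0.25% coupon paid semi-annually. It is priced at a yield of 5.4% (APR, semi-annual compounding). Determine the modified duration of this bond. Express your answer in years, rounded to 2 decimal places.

Periodic yield y = 0.027. First find Macaulay duration:
  t   CF        PV=CF/(1+0.027)^t    t·PV
  1         6.25         6.0857         6.0857
  2         6.25         5.9257        11.8514
  3         6.25         5.7699        17.3097
  4         6.25         5.6182        22.4729
  5         6.25         5.4705        27.3525
  6     5,006.25     4,266.6780    25,600.0682
  Σ                  4,295.5480    25,685.1404
P = 4,295.5480; Macaulay duration = 25,685.1404 / 4,295.5480 = 5.97948 half-year periods = 2.98974 years.
Modified duration = D_Mac / (1 + y) = 2.98974 / 1.027 = 2.91114 years.

2.91 years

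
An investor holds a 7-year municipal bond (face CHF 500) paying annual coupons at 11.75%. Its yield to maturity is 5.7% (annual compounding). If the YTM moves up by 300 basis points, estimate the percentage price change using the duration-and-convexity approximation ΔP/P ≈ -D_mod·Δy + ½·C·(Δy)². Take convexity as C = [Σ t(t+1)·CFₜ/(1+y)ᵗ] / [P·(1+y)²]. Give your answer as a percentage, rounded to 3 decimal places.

-13.770%

With y = 0.057:
  t   CF        PV=CF/(1+0.057)^t    t·PV        t(t+1)·PV
  1        58.75        55.5818        55.5818         111.1637
  2        58.75        52.5845       105.1690         315.5071
  3        58.75        49.7488       149.2465         596.9860
  4        58.75        47.0661       188.2643         941.3214
  5        58.75        44.5280       222.6399       1,335.8392
  6        58.75        42.1267       252.7605       1,769.3235
  7       558.75       379.0466     2,653.3263      21,226.6106
  Σ                    670.6826     3,626.9883      26,296.7514
P = 670.6826; D_Mac = 5.40791 yrs; D_mod = 5.11628 yrs; C = 35.09418.
Duration effect: -5.11628 × (+0.03) = -0.153488
Convexity effect: 0.5 × 35.09418 × (0.03)² = +0.0157924
ΔP/P ≈ -0.153488 + 0.0157924 = -0.137696 = -13.7696%.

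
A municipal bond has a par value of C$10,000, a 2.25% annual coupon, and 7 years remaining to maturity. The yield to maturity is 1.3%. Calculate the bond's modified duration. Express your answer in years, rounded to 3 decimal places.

Periodic yield y = 0.013. First find Macaulay duration:
  t   CF        PV=CF/(1+0.013)^t    t·PV
  1       225.00       222.1125       222.1125
  2       225.00       219.2621       438.5243
  3       225.00       216.4483       649.3449
  4       225.00       213.6706       854.6823
  5       225.00       210.9285     1,054.6426
  6       225.00       208.2216     1,249.3298
  7    10,225.00     9,341.0823    65,387.5762
  Σ                 10,631.7260    69,856.2126
P = 10,631.7260; Macaulay duration = 69,856.2126 / 10,631.7260 = 6.57054 years.
Modified duration = D_Mac / (1 + y) = 6.57054 / 1.013 = 6.48622 years.

6.486 years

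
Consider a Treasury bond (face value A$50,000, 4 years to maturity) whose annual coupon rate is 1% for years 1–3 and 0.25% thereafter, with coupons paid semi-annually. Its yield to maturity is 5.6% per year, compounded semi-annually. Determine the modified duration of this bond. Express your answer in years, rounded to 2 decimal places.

3.82 years

Periodic yield y = 0.028. First find Macaulay duration:
  t   CF        PV=CF/(1+0.028)^t    t·PV
  1       250.00       243.1907       243.1907
  2       250.00       236.5668       473.1336
  3       250.00       230.1233       690.3700
  4       250.00       223.8554       895.4215
  5       250.00       217.7582     1,088.7908
  6       250.00       211.8270     1,270.9620
  7        62.50        51.5143       360.6004
  8    50,062.50    40,139.0987   321,112.7894
  Σ                 41,553.9344   326,135.2585
P = 41,553.9344; Macaulay duration = 326,135.2585 / 41,553.9344 = 7.84848 half-year periods = 3.92424 years.
Modified duration = D_Mac / (1 + y) = 3.92424 / 1.028 = 3.81735 years.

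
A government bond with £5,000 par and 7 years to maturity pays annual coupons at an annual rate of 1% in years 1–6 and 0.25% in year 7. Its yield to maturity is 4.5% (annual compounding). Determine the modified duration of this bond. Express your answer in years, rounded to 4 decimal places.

Periodic yield y = 0.045. First find Macaulay duration:
  t   CF        PV=CF/(1+0.045)^t    t·PV
  1        50.00        47.8469        47.8469
  2        50.00        45.7865        91.5730
  3        50.00        43.8148       131.4445
  4        50.00        41.9281       167.7123
  5        50.00        40.1226       200.6128
  6        50.00        38.3948       230.3687
  7     5,012.50     3,683.3276    25,783.2935
  Σ                  3,941.2213    26,652.8516
P = 3,941.2213; Macaulay duration = 26,652.8516 / 3,941.2213 = 6.76259 years.
Modified duration = D_Mac / (1 + y) = 6.76259 / 1.045 = 6.47138 years.

6.4714 years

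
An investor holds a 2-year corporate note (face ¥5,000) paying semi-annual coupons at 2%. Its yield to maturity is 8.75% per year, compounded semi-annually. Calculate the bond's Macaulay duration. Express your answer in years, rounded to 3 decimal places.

Periodic yield y = 0.04375. Discount each cash flow and weight by its period:
  t   CF        PV=CF/(1+0.04375)^t    t·PV
  1        50.00        47.9042        47.9042
  2        50.00        45.8962        91.7925
  3        50.00        43.9724       131.9173
  4     5,050.00     4,255.0574    17,020.2296
  Σ                  4,392.8303    17,291.8436
Price P = Σ PV = 4,392.8303.
Macaulay duration = Σ(t·PV) / P = 17,291.8436 / 4,392.8303 = 3.93638 half-year periods.
In years: 3.93638 / 2 = 1.96819 years.

1.968 years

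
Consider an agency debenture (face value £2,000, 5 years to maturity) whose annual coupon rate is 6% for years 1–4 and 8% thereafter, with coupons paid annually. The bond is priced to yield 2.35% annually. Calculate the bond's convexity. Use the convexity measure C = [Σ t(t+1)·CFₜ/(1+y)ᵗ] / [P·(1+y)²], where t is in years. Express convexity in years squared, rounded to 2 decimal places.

24.97

With y = 0.0235:
  t   CF        PV=CF/(1+0.0235)^t    t·PV        t(t+1)·PV
  1       120.00       117.2447       117.2447         234.4895
  2       120.00       114.5528       229.1055         687.3166
  3       120.00       111.9226       335.7677       1,343.0709
  4       120.00       109.3528       437.4111       2,187.0557
  5     2,160.00     1,923.1560     9,615.7800      57,694.6803
  Σ                  2,376.2289    10,735.3092      62,146.6130
P = 2,376.2289.
Convexity = Σ t(t+1)·PV / [P·(1+y)²] = 62,146.6130 / (2,376.2289 × 1.047552) = 24.96626.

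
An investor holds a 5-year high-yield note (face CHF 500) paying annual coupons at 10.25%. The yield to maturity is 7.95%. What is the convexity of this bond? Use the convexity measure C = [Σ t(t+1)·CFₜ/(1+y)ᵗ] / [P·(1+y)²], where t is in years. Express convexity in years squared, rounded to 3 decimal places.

With y = 0.0795:
  t   CF        PV=CF/(1+0.0795)^t    t·PV        t(t+1)·PV
  1        51.25        47.4757        47.4757          94.9514
  2        51.25        43.9793        87.9587         263.8760
  3        51.25        40.7405       122.2214         488.8855
  4        51.25        37.7401       150.9605         754.8024
  5       551.25       376.0411     1,880.2057      11,281.2344
  Σ                    545.9767     2,288.8219      12,883.7497
P = 545.9767.
Convexity = Σ t(t+1)·PV / [P·(1+y)²] = 12,883.7497 / (545.9767 × 1.165320) = 20.24990.

20.250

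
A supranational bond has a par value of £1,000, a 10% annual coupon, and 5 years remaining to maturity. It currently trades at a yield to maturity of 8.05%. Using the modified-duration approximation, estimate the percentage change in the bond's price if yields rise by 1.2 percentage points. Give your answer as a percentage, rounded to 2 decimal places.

Periodic yield y = 0.0805. Modified duration first:
  t   CF        PV=CF/(1+0.0805)^t    t·PV
  1       100.00        92.5497        92.5497
  2       100.00        85.6546       171.3091
  3       100.00        79.2731       237.8192
  4       100.00        73.3670       293.4681
  5     1,100.00       746.9110     3,734.5548
  Σ                  1,077.7554     4,529.7009
P = 1,077.7554; D_Mac = 4.20290 yrs; D_mod = 4.20290/(1+0.0805) = 3.88978 yrs.
ΔP/P ≈ -D_mod · Δy = -3.88978 × (+0.012) = -0.046677 = -4.6677%.

-4.67%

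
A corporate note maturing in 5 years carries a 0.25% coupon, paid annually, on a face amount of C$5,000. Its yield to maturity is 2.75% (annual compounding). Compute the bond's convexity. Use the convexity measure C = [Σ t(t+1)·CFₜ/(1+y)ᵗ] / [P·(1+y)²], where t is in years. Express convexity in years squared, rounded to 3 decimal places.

28.213

With y = 0.0275:
  t   CF        PV=CF/(1+0.0275)^t    t·PV        t(t+1)·PV
  1        12.50        12.1655        12.1655          24.3309
  2        12.50        11.8399        23.6797          71.0391
  3        12.50        11.5230        34.5689         138.2757
  4        12.50        11.2146        44.8583         224.2914
  5     5,012.50     4,376.6844    21,883.4221     131,300.5326
  Σ                  4,423.4273    21,998.6945     131,758.4697
P = 4,423.4273.
Convexity = Σ t(t+1)·PV / [P·(1+y)²] = 131,758.4697 / (4,423.4273 × 1.055756) = 28.21344.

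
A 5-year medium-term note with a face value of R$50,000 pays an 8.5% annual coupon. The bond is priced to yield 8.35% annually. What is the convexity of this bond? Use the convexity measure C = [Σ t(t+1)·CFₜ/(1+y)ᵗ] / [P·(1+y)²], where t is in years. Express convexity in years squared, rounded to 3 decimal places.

20.682

With y = 0.0835:
  t   CF        PV=CF/(1+0.0835)^t    t·PV        t(t+1)·PV
  1     4,250.00     3,922.4735     3,922.4735       7,844.9469
  2     4,250.00     3,620.1878     7,240.3756      21,721.1267
  3     4,250.00     3,341.1978    10,023.5933      40,094.3733
  4     4,250.00     3,083.7081    12,334.8326      61,674.1628
  5    54,250.00    36,329.1439   181,645.7197   1,089,874.3181
  Σ                 50,296.7111   215,166.9946   1,221,208.9279
P = 50,296.7111.
Convexity = Σ t(t+1)·PV / [P·(1+y)²] = 1,221,208.9279 / (50,296.7111 × 1.173972) = 20.68200.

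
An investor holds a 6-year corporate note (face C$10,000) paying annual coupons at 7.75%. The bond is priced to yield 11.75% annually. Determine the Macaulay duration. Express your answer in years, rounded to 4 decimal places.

Periodic yield y = 0.1175. Discount each cash flow and weight by its year:
  t   CF        PV=CF/(1+0.1175)^t    t·PV
  1       775.00       693.5123       693.5123
  2       775.00       620.5927     1,241.1853
  3       775.00       555.3402     1,666.0206
  4       775.00       496.9487     1,987.7949
  5       775.00       444.6968     2,223.4842
  6    10,775.00     5,532.6359    33,195.8152
  Σ                  8,343.7266    41,007.8125
Price P = Σ PV = 8,343.7266.
Macaulay duration = Σ(t·PV) / P = 41,007.8125 / 8,343.7266 = 4.91481 years.

4.9148 years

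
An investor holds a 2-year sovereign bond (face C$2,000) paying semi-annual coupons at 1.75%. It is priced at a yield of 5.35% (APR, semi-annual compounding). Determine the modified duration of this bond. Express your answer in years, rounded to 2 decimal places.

Periodic yield y = 0.02675. First find Macaulay duration:
  t   CF        PV=CF/(1+0.02675)^t    t·PV
  1        17.50        17.0441        17.0441
  2        17.50        16.6000        33.2000
  3        17.50        16.1675        48.5026
  4     2,017.50     1,815.3263     7,261.3052
  Σ                  1,865.1379     7,360.0519
P = 1,865.1379; Macaulay duration = 7,360.0519 / 1,865.1379 = 3.94612 half-year periods = 1.97306 years.
Modified duration = D_Mac / (1 + y) = 1.97306 / 1.02675 = 1.92165 years.

1.92 years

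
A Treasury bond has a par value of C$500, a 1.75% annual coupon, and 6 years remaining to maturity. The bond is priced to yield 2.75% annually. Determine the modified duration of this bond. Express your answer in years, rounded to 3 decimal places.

Periodic yield y = 0.0275. First find Macaulay duration:
  t   CF        PV=CF/(1+0.0275)^t    t·PV
  1         8.75         8.5158         8.5158
  2         8.75         8.2879        16.5758
  3         8.75         8.0661        24.1982
  4         8.75         7.8502        31.4008
  5         8.75         7.6401        38.2005
  6       508.75       432.3281     2,593.9684
  Σ                    472.6882     2,712.8596
P = 472.6882; Macaulay duration = 2,712.8596 / 472.6882 = 5.73922 years.
Modified duration = D_Mac / (1 + y) = 5.73922 / 1.0275 = 5.58561 years.

5.586 years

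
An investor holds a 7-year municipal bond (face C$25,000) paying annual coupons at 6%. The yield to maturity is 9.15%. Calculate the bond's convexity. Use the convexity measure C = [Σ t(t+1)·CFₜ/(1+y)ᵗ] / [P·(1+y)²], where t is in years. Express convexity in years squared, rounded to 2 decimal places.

36.50

With y = 0.0915:
  t   CF        PV=CF/(1+0.0915)^t    t·PV        t(t+1)·PV
  1     1,500.00     1,374.2556     1,374.2556       2,748.5112
  2     1,500.00     1,259.0523     2,518.1046       7,554.3139
  3     1,500.00     1,153.5065     3,460.5194      13,842.0778
  4     1,500.00     1,056.8085     4,227.2340      21,136.1701
  5     1,500.00       968.2167     4,841.0834      29,046.5003
  6     1,500.00       887.0515     5,322.3088      37,256.1616
  7    26,500.00    14,357.5287   100,502.7010     804,021.6082
  Σ                 21,056.4198   122,246.2069     915,605.3431
P = 21,056.4198.
Convexity = Σ t(t+1)·PV / [P·(1+y)²] = 915,605.3431 / (21,056.4198 × 1.191372) = 36.49861.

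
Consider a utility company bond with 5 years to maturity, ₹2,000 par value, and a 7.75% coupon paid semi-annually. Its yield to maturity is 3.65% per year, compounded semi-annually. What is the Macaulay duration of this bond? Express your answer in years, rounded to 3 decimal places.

4.311 years

Periodic yield y = 0.01825. Discount each cash flow and weight by its period:
  t   CF        PV=CF/(1+0.01825)^t    t·PV
  1        77.50        76.1110        76.1110
  2        77.50        74.7468       149.4937
  3        77.50        73.4072       220.2215
  4        77.50        72.0915       288.3660
  5        77.50        70.7994       353.9970
  6        77.50        69.5305       417.1828
  7        77.50        68.2843       477.9900
  8        77.50        67.0604       536.4835
  9        77.50        65.8585       592.7266
  10    2,077.50     1,733.7914    17,337.9140
  Σ                  2,371.6810    20,450.4861
Price P = Σ PV = 2,371.6810.
Macaulay duration = Σ(t·PV) / P = 20,450.4861 / 2,371.6810 = 8.62278 half-year periods.
In years: 8.62278 / 2 = 4.31139 years.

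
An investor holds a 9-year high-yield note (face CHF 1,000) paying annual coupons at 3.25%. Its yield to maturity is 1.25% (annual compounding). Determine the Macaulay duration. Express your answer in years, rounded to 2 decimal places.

Periodic yield y = 0.0125. Discount each cash flow and weight by its year:
  t   CF        PV=CF/(1+0.0125)^t    t·PV
  1        32.50        32.0988        32.0988
  2        32.50        31.7025        63.4050
  3        32.50        31.3111        93.9333
  4        32.50        30.9245       123.6982
  5        32.50        30.5428       152.7138
  6        32.50        30.1657       180.9941
  7        32.50        29.7933       208.5529
  8        32.50        29.4254       235.4036
  9     1,032.50       923.2829     8,309.5457
  Σ                  1,169.2469     9,400.3453
Price P = Σ PV = 1,169.2469.
Macaulay duration = Σ(t·PV) / P = 9,400.3453 / 1,169.2469 = 8.03966 years.

8.04 years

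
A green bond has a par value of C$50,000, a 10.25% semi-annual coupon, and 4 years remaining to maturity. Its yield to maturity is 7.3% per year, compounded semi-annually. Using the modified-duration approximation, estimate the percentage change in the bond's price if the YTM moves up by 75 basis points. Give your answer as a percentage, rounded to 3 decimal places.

Periodic yield y = 0.0365. Modified duration first:
  t   CF        PV=CF/(1+0.0365)^t    t·PV
  1     2,562.50     2,472.2624     2,472.2624
  2     2,562.50     2,385.2025     4,770.4051
  3     2,562.50     2,301.2084     6,903.6253
  4     2,562.50     2,220.1721     8,880.6886
  5     2,562.50     2,141.9895    10,709.9476
  6     2,562.50     2,066.5601    12,399.3605
  7     2,562.50     1,993.7869    13,956.5080
  8    52,562.50    39,456.7729   315,654.1828
  Σ                 55,037.9548   375,746.9802
P = 55,037.9548; D_Mac = 6.82705 half-year periods = 3.41353 yrs; D_mod = 3.41353/(1+0.0365) = 3.29332 yrs.
ΔP/P ≈ -D_mod · Δy = -3.29332 × (+0.0075) = -0.024700 = -2.4700%.

-2.470%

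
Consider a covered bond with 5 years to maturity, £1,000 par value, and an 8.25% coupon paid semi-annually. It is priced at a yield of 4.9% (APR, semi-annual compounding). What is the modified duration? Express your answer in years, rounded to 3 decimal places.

4.157 years

Periodic yield y = 0.0245. First find Macaulay duration:
  t   CF        PV=CF/(1+0.0245)^t    t·PV
  1        41.25        40.2635        40.2635
  2        41.25        39.3007        78.6014
  3        41.25        38.3608       115.0825
  4        41.25        37.4435       149.7739
  5        41.25        36.5480       182.7402
  6        41.25        35.6740       214.0442
  7        41.25        34.8209       243.7464
  8        41.25        33.9882       271.9057
  9        41.25        33.1754       298.5787
  10    1,041.25       817.4014     8,174.0142
  Σ                  1,146.9766     9,768.7506
P = 1,146.9766; Macaulay duration = 9,768.7506 / 1,146.9766 = 8.51696 half-year periods = 4.25848 years.
Modified duration = D_Mac / (1 + y) = 4.25848 / 1.0245 = 4.15664 years.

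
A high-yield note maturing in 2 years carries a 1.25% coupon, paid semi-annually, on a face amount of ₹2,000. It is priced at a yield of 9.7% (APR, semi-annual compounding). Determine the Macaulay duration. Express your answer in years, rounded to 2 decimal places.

Periodic yield y = 0.0485. Discount each cash flow and weight by its period:
  t   CF        PV=CF/(1+0.0485)^t    t·PV
  1        12.50        11.9218        11.9218
  2        12.50        11.3703        22.7407
  3        12.50        10.8444        32.5331
  4     2,012.50     1,665.1837     6,660.7348
  Σ                  1,699.3202     6,727.9304
Price P = Σ PV = 1,699.3202.
Macaulay duration = Σ(t·PV) / P = 6,727.9304 / 1,699.3202 = 3.95919 half-year periods.
In years: 3.95919 / 2 = 1.97959 years.

1.98 years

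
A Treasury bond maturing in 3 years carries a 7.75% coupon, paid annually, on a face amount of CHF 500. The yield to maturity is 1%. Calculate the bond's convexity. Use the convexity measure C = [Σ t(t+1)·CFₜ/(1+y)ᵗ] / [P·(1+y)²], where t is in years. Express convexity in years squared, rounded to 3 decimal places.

With y = 0.01:
  t   CF        PV=CF/(1+0.01)^t    t·PV        t(t+1)·PV
  1        38.75        38.3663        38.3663          76.7327
  2        38.75        37.9865        75.9729         227.9188
  3       538.75       522.9054     1,568.7163       6,274.8653
  Σ                    599.2583     1,683.0556       6,579.5168
P = 599.2583.
Convexity = Σ t(t+1)·PV / [P·(1+y)²] = 6,579.5168 / (599.2583 × 1.020100) = 10.76310.

10.763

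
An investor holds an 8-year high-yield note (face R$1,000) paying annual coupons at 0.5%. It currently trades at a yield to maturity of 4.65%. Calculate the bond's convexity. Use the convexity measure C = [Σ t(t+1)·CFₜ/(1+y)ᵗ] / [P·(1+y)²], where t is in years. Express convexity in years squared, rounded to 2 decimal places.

63.92

With y = 0.0465:
  t   CF        PV=CF/(1+0.0465)^t    t·PV        t(t+1)·PV
  1         5.00         4.7778         4.7778           9.5557
  2         5.00         4.5655         9.1311          27.3932
  3         5.00         4.3627        13.0880          52.3520
  4         5.00         4.1688        16.6753          83.3764
  5         5.00         3.9836        19.9179         119.5075
  6         5.00         3.8066        22.8395         159.8762
  7         5.00         3.6374        25.4621         203.6964
  8     1,005.00       698.6380     5,589.1040      50,301.9356
  Σ                    727.9404     5,700.9956      50,957.6930
P = 727.9404.
Convexity = Σ t(t+1)·PV / [P·(1+y)²] = 50,957.6930 / (727.9404 × 1.095162) = 63.91981.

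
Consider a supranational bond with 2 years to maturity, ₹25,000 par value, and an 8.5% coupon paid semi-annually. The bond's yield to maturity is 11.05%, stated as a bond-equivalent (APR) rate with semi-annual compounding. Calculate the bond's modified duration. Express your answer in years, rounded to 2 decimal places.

1.78 years

Periodic yield y = 0.05525. First find Macaulay duration:
  t   CF        PV=CF/(1+0.05525)^t    t·PV
  1     1,062.50     1,006.8704     1,006.8704
  2     1,062.50       954.1534     1,908.3069
  3     1,062.50       904.1966     2,712.5897
  4    26,062.50    21,018.1569    84,072.6275
  Σ                 23,883.3773    89,700.3945
P = 23,883.3773; Macaulay duration = 89,700.3945 / 23,883.3773 = 3.75577 half-year periods = 1.87788 years.
Modified duration = D_Mac / (1 + y) = 1.87788 / 1.05525 = 1.77956 years.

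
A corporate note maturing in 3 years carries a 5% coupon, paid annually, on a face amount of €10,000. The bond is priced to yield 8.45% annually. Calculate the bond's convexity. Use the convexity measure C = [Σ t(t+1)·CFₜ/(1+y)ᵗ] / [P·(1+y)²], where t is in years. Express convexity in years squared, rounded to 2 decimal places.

9.54

With y = 0.0845:
  t   CF        PV=CF/(1+0.0845)^t    t·PV        t(t+1)·PV
  1       500.00       461.0420       461.0420         922.0839
  2       500.00       425.1194       850.2387       2,550.7162
  3    10,500.00     8,231.9103    24,695.7309      98,782.9237
  Σ                  9,118.0716    26,007.0116     102,255.7239
P = 9,118.0716.
Convexity = Σ t(t+1)·PV / [P·(1+y)²] = 102,255.7239 / (9,118.0716 × 1.176140) = 9.53511.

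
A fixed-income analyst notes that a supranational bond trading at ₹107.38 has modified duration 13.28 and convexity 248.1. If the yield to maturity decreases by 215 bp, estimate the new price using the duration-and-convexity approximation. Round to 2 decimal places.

₹144.20

Duration effect: -D_mod·Δy = -13.28 × (-0.0215) = +0.285520
Convexity effect: ½·C·(Δy)² = 0.5 × 248.1 × (-0.0215)² = +0.0573421125
ΔP/P ≈ +0.285520 + 0.0573421125 = +0.3428621125
New price ≈ 107.38 × (1 + 0.3428621125) = 144.19653364025.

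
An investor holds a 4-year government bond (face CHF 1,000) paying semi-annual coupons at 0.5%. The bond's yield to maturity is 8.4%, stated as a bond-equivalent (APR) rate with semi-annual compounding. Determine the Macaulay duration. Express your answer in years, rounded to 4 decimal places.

Periodic yield y = 0.042. Discount each cash flow and weight by its period:
  t   CF        PV=CF/(1+0.042)^t    t·PV
  1         2.50         2.3992         2.3992
  2         2.50         2.3025         4.6051
  3         2.50         2.2097         6.6292
  4         2.50         2.1207         8.4826
  5         2.50         2.0352        10.1759
  6         2.50         1.9531        11.7188
  7         2.50         1.8744        13.1209
  8     1,002.50       721.3443     5,770.7547
  Σ                    736.2392     5,827.8864
Price P = Σ PV = 736.2392.
Macaulay duration = Σ(t·PV) / P = 5,827.8864 / 736.2392 = 7.91575 half-year periods.
In years: 7.91575 / 2 = 3.95788 years.

3.9579 years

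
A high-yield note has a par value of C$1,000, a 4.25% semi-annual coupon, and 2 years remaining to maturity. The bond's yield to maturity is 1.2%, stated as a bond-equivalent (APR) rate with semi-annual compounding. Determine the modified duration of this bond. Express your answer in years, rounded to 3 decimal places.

1.929 years

Periodic yield y = 0.006. First find Macaulay duration:
  t   CF        PV=CF/(1+0.006)^t    t·PV
  1        21.25        21.1233        21.1233
  2        21.25        20.9973        41.9946
  3        21.25        20.8720        62.6161
  4     1,021.25       997.1033     3,988.4131
  Σ                  1,060.0959     4,114.1471
P = 1,060.0959; Macaulay duration = 4,114.1471 / 1,060.0959 = 3.88092 half-year periods = 1.94046 years.
Modified duration = D_Mac / (1 + y) = 1.94046 / 1.006 = 1.92889 years.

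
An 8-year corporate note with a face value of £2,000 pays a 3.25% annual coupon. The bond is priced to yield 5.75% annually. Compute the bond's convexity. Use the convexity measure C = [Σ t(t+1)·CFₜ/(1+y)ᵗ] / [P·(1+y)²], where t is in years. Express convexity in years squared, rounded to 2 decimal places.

With y = 0.0575:
  t   CF        PV=CF/(1+0.0575)^t    t·PV        t(t+1)·PV
  1        65.00        61.4657        61.4657         122.9314
  2        65.00        58.1236       116.2472         348.7417
  3        65.00        54.9632       164.8897         659.5587
  4        65.00        51.9747       207.8987       1,039.4937
  5        65.00        49.1486       245.7432       1,474.4591
  6        65.00        46.4763       278.8575       1,952.0026
  7        65.00        43.9492       307.6442       2,461.1538
  8     2,065.00     1,320.3135    10,562.5076      95,062.5684
  Σ                  1,686.4148    11,945.2539     103,120.9094
P = 1,686.4148.
Convexity = Σ t(t+1)·PV / [P·(1+y)²] = 103,120.9094 / (1,686.4148 × 1.118306) = 54.67913.

54.68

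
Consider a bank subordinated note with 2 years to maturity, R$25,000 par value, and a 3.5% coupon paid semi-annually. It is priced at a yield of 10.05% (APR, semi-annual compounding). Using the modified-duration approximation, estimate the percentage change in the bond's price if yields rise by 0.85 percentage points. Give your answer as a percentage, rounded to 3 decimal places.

-1.574%

Periodic yield y = 0.05025. Modified duration first:
  t   CF        PV=CF/(1+0.05025)^t    t·PV
  1       437.50       416.5675       416.5675
  2       437.50       396.6365       793.2730
  3       437.50       377.6591     1,132.9774
  4    25,437.50    20,907.5751    83,630.3005
  Σ                 22,098.4382    85,973.1183
P = 22,098.4382; D_Mac = 3.89046 half-year periods = 1.94523 yrs; D_mod = 1.94523/(1+0.05025) = 1.85216 yrs.
ΔP/P ≈ -D_mod · Δy = -1.85216 × (+0.0085) = -0.015743 = -1.5743%.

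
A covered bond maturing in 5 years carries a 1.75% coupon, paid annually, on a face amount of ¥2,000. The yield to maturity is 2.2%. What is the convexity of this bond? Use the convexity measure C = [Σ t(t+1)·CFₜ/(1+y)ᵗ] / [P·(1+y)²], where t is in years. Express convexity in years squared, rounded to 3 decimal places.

With y = 0.022:
  t   CF        PV=CF/(1+0.022)^t    t·PV        t(t+1)·PV
  1        35.00        34.2466        34.2466          68.4932
  2        35.00        33.5094        67.0187         201.0562
  3        35.00        32.7880        98.3641         393.4564
  4        35.00        32.0822       128.3289         641.6445
  5     2,035.00     1,825.1978     9,125.9890      54,755.9337
  Σ                  1,957.8240     9,453.9473      56,060.5840
P = 1,957.8240.
Convexity = Σ t(t+1)·PV / [P·(1+y)²] = 56,060.5840 / (1,957.8240 × 1.044484) = 27.41462.

27.415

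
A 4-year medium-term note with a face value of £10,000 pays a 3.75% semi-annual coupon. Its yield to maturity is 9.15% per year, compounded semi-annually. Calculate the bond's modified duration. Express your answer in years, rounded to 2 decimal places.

3.56 years

Periodic yield y = 0.04575. First find Macaulay duration:
  t   CF        PV=CF/(1+0.04575)^t    t·PV
  1       187.50       179.2972       179.2972
  2       187.50       171.4532       342.9063
  3       187.50       163.9524       491.8571
  4       187.50       156.7797       627.1187
  5       187.50       149.9208       749.6040
  6       187.50       143.3620       860.1720
  7       187.50       137.0901       959.6308
  8    10,187.50     7,122.6997    56,981.5978
  Σ                  8,224.5550    61,192.1839
P = 8,224.5550; Macaulay duration = 61,192.1839 / 8,224.5550 = 7.44018 half-year periods = 3.72009 years.
Modified duration = D_Mac / (1 + y) = 3.72009 / 1.04575 = 3.55734 years.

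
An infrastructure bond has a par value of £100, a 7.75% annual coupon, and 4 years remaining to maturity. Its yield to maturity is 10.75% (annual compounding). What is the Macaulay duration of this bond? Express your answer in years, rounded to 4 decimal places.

3.5660 years

Periodic yield y = 0.1075. Discount each cash flow and weight by its year:
  t   CF        PV=CF/(1+0.1075)^t    t·PV
  1         7.75         6.9977         6.9977
  2         7.75         6.3185        12.6370
  3         7.75         5.7052        17.1156
  4       107.75        71.6213       286.4853
  Σ                     90.6428       323.2356
Price P = Σ PV = 90.6428.
Macaulay duration = Σ(t·PV) / P = 323.2356 / 90.6428 = 3.56604 years.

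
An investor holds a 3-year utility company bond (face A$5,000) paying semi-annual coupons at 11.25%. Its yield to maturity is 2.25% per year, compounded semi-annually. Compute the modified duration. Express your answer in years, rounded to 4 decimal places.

Periodic yield y = 0.01125. First find Macaulay duration:
  t   CF        PV=CF/(1+0.01125)^t    t·PV
  1       281.25       278.1211       278.1211
  2       281.25       275.0271       550.0542
  3       281.25       271.9674       815.9023
  4       281.25       268.9419     1,075.7674
  5       281.25       265.9499     1,329.7496
  6     5,281.25     4,938.3915    29,630.3491
  Σ                  6,298.3990    33,679.9438
P = 6,298.3990; Macaulay duration = 33,679.9438 / 6,298.3990 = 5.34738 half-year periods = 2.67369 years.
Modified duration = D_Mac / (1 + y) = 2.67369 / 1.01125 = 2.64395 years.

2.6439 years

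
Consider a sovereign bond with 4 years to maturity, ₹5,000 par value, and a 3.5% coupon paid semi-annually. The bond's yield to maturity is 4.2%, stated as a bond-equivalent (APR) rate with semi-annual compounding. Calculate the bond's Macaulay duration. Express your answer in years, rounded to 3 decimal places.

Periodic yield y = 0.021. Discount each cash flow and weight by its period:
  t   CF        PV=CF/(1+0.021)^t    t·PV
  1        87.50        85.7003        85.7003
  2        87.50        83.9376       167.8752
  3        87.50        82.2112       246.6335
  4        87.50        80.5202       322.0810
  5        87.50        78.8641       394.3205
  6        87.50        77.2420       463.4521
  7        87.50        75.6533       529.5731
  8     5,087.50     4,308.2261    34,465.8086
  Σ                  4,872.3548    36,675.4443
Price P = Σ PV = 4,872.3548.
Macaulay duration = Σ(t·PV) / P = 36,675.4443 / 4,872.3548 = 7.52725 half-year periods.
In years: 7.52725 / 2 = 3.76363 years.

3.764 years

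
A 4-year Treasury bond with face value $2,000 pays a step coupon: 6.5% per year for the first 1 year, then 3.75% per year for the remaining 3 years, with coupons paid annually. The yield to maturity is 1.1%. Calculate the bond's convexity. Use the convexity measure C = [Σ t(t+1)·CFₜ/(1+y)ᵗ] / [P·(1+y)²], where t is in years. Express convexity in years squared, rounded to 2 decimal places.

With y = 0.011:
  t   CF        PV=CF/(1+0.011)^t    t·PV        t(t+1)·PV
  1       130.00       128.5856       128.5856         257.1711
  2        75.00        73.3768       146.7537         440.2610
  3        75.00        72.5785       217.7354         870.9416
  4     2,075.00     1,986.1566     7,944.6262      39,723.1312
  Σ                  2,260.6974     8,437.7009      41,291.5049
P = 2,260.6974.
Convexity = Σ t(t+1)·PV / [P·(1+y)²] = 41,291.5049 / (2,260.6974 × 1.022121) = 17.86965.

17.87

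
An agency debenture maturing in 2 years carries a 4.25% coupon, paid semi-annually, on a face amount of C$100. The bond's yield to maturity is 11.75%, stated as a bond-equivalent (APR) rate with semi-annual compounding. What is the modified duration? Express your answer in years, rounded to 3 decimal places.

1.826 years

Periodic yield y = 0.05875. First find Macaulay duration:
  t   CF        PV=CF/(1+0.05875)^t    t·PV
  1        2.125         2.0071         2.0071
  2        2.125         1.8957         3.7914
  3        2.125         1.7905         5.3716
  4      102.125        81.2753       325.1010
  Σ                     86.9686       336.2711
P = 86.9686; Macaulay duration = 336.2711 / 86.9686 = 3.86658 half-year periods = 1.93329 years.
Modified duration = D_Mac / (1 + y) = 1.93329 / 1.05875 = 1.82601 years.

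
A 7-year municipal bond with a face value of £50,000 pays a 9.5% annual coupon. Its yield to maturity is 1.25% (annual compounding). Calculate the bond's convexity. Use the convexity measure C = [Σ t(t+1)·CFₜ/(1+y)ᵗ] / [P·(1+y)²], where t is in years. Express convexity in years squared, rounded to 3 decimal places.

41.698

With y = 0.0125:
  t   CF        PV=CF/(1+0.0125)^t    t·PV        t(t+1)·PV
  1     4,750.00     4,691.3580     4,691.3580       9,382.7160
  2     4,750.00     4,633.4400     9,266.8800      27,800.6401
  3     4,750.00     4,576.2371    13,728.7112      54,914.8447
  4     4,750.00     4,519.7403    18,078.9612      90,394.8061
  5     4,750.00     4,463.9410    22,319.7052     133,918.2313
  6     4,750.00     4,408.8307    26,452.9840     185,170.8878
  7    54,750.00    50,190.1970   351,331.3790   2,810,651.0319
  Σ                 77,483.7441   445,869.9787   3,312,233.1581
P = 77,483.7441.
Convexity = Σ t(t+1)·PV / [P·(1+y)²] = 3,312,233.1581 / (77,483.7441 × 1.025156) = 41.69848.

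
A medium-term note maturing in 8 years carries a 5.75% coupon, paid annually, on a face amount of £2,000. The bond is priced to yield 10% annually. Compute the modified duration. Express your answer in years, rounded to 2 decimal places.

5.83 years

Periodic yield y = 0.1. First find Macaulay duration:
  t   CF        PV=CF/(1+0.1)^t    t·PV
  1       115.00       104.5455       104.5455
  2       115.00        95.0413       190.0826
  3       115.00        86.4012       259.2036
  4       115.00        78.5465       314.1862
  5       115.00        71.4060       357.0298
  6       115.00        64.9145       389.4870
  7       115.00        59.0132       413.0923
  8     2,115.00       986.6631     7,893.3049
  Σ                  1,546.5313     9,920.9318
P = 1,546.5313; Macaulay duration = 9,920.9318 / 1,546.5313 = 6.41496 years.
Modified duration = D_Mac / (1 + y) = 6.41496 / 1.1 = 5.83178 years.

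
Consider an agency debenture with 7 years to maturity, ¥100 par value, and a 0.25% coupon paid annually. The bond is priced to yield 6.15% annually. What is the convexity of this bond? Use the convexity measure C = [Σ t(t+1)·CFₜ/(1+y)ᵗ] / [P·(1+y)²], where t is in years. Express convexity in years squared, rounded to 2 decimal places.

49.07

With y = 0.0615:
  t   CF        PV=CF/(1+0.0615)^t    t·PV        t(t+1)·PV
  1         0.25         0.2355         0.2355           0.4710
  2         0.25         0.2219         0.4437           1.3312
  3         0.25         0.2090         0.6270           2.5082
  4         0.25         0.1969         0.7876           3.9381
  5         0.25         0.1855         0.9275           5.5650
  6         0.25         0.1748         1.0485           7.3395
  7       100.25        66.0153       462.1069       3,696.8550
  Σ                     67.2388       466.1768       3,718.0081
P = 67.2388.
Convexity = Σ t(t+1)·PV / [P·(1+y)²] = 3,718.0081 / (67.2388 × 1.126782) = 49.07386.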